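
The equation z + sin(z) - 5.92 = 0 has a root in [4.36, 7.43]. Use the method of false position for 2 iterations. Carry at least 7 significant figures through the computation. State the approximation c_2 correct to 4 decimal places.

f(4.360000) = -2.498551, f(7.430000) = 2.421458
step 1: c = 5.919052, f(c) = -0.357087 < 0 → new bracket [5.919052, 7.430000]
step 2: c = 6.113233, f(c) = 0.024098 > 0 → new bracket [5.919052, 6.113233]

6.1132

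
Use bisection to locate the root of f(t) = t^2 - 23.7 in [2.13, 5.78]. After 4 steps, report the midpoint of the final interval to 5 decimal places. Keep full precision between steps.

f(2.130000) = -19.163100, f(5.780000) = 9.708400 (opposite signs)
step 1: m = 3.955000, f(m) = -8.057975 < 0 → root in [3.955000, 5.780000]
step 2: m = 4.867500, f(m) = -0.007444 < 0 → root in [4.867500, 5.780000]
step 3: m = 5.323750, f(m) = 4.642314 > 0 → root in [4.867500, 5.323750]
step 4: m = 5.095625, f(m) = 2.265394 > 0 → root in [4.867500, 5.095625]
Midpoint of [4.867500, 5.095625] = 4.981562

4.98156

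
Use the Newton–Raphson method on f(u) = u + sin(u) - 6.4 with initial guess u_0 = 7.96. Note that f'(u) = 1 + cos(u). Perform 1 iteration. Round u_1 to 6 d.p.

5.103321

u_0 = 7.960000: f = 2.554385, f' = 0.894180 → u_1 = 7.960000 - (2.554385)/(0.894180) = 5.103321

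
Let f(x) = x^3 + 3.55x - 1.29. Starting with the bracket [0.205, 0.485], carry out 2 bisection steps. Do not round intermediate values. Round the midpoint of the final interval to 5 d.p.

f(0.205000) = -0.553635, f(0.485000) = 0.545834 (opposite signs)
step 1: m = 0.345000, f(m) = -0.024186 < 0 → root in [0.345000, 0.485000]
step 2: m = 0.415000, f(m) = 0.254723 > 0 → root in [0.345000, 0.415000]
Midpoint of [0.345000, 0.415000] = 0.380000

0.38000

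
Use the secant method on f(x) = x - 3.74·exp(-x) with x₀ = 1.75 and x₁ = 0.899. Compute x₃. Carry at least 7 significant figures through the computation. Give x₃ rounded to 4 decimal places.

f(x_0) = 1.100085, f(x_1) = -0.623092
x_2 = 0.899000 - (-0.623092)·(0.899000 - 1.750000)/(-0.623092 - (1.100085)) = 1.206717; f(x_2) = 0.087792
x_3 = 1.206717 - (0.087792)·(1.206717 - 0.899000)/(0.087792 - (-0.623092)) = 1.168715; f(x_3) = 0.006450

1.1687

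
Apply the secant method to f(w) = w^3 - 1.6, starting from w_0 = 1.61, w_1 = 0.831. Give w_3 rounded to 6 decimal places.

f(w_0) = 2.573281, f(w_1) = -1.026144
w_2 = 0.831000 - (-1.026144)·(0.831000 - 1.610000)/(-1.026144 - (2.573281)) = 1.053082; f(w_2) = -0.432153
w_3 = 1.053082 - (-0.432153)·(1.053082 - 0.831000)/(-0.432153 - (-1.026144)) = 1.214655; f(w_3) = 0.192086

1.214655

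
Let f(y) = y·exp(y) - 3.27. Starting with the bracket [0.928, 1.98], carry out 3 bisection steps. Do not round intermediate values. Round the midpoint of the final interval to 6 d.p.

1.125250

f(0.928000) = -0.922675, f(1.980000) = 11.070631 (opposite signs)
step 1: m = 1.454000, f(m) = 2.953412 > 0 → root in [0.928000, 1.454000]
step 2: m = 1.191000, f(m) = 0.648831 > 0 → root in [0.928000, 1.191000]
step 3: m = 1.059500, f(m) = -0.213419 < 0 → root in [1.059500, 1.191000]
Midpoint of [1.059500, 1.191000] = 1.125250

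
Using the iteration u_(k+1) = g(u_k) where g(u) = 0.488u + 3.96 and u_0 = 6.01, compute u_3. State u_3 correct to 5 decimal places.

7.53398

u_1 = g(6.010000) = 6.892880
u_2 = g(6.892880) = 7.323725
u_3 = g(7.323725) = 7.533978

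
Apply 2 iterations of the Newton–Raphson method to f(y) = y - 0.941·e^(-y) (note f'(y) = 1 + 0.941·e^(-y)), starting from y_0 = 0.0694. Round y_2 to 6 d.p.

y_0 = 0.069400: f = -0.808509, f' = 1.877909 → y_1 = 0.069400 - (-0.808509)/(1.877909) = 0.499937
y_1 = 0.499937: f = -0.070844, f' = 1.570781 → y_2 = 0.499937 - (-0.070844)/(1.570781) = 0.545038

0.545038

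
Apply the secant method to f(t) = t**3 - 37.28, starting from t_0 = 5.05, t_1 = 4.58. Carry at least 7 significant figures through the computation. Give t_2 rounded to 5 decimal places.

3.73538

Secant update: t_(k+1) = t_k − f(t_k)·(t_k − t_(k-1))/(f(t_k) − f(t_(k-1))).
f(t_0) = 91.507625, f(t_1) = 58.791912
t_2 = 4.580000 - (58.791912)·(4.580000 - 5.050000)/(58.791912 - (91.507625)) = 3.735384; f(t_2) = 14.840183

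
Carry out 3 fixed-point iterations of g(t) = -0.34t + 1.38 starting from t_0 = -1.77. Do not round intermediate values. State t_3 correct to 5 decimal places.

1.13990

t_1 = g(-1.770000) = 1.981800
t_2 = g(1.981800) = 0.706188
t_3 = g(0.706188) = 1.139896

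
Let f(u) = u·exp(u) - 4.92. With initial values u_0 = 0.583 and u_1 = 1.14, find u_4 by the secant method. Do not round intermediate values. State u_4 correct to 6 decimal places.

f(u_0) = -3.875611, f(u_1) = -1.355484
u_2 = 1.140000 - (-1.355484)·(1.140000 - 0.583000)/(-1.355484 - (-3.875611)) = 1.439590; f(u_2) = 1.153580
u_3 = 1.439590 - (1.153580)·(1.439590 - 1.140000)/(1.153580 - (-1.355484)) = 1.301849; f(u_3) = -0.134290
u_4 = 1.301849 - (-0.134290)·(1.301849 - 1.439590)/(-0.134290 - (1.153580)) = 1.316212; f(u_4) = -0.011496

1.316212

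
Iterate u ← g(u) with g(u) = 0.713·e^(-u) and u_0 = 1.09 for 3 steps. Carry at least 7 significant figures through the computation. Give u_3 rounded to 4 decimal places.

0.4069

u_1 = g(1.090000) = 0.239722
u_2 = g(0.239722) = 0.561021
u_3 = g(0.561021) = 0.406856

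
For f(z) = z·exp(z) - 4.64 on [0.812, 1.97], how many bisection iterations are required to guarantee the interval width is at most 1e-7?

24

Initial width b − a = 1.97 − 0.812 = 1.158000.
After n steps the width is (b−a)/2^n; need (b−a)/2^n ≤ 1e-7.
So n ≥ log₂(1.158000/1e-7) = log₂(11580000.0000) ≈ 23.4651.
Hence n = 24.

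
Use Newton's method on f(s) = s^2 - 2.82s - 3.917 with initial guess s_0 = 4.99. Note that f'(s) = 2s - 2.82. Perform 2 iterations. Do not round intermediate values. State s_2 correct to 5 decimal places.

s_0 = 4.990000: f = 6.911300, f' = 7.160000 → s_1 = 4.990000 - (6.911300)/(7.160000) = 4.024735
s_1 = 4.024735: f = 0.931737, f' = 5.229469 → s_2 = 4.024735 - (0.931737)/(5.229469) = 3.846564

3.84656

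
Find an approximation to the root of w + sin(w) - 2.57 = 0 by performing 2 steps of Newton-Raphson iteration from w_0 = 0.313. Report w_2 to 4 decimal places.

f'(w) = 1 + cos(w)
w_0 = 0.313000: f = -1.949086, f' = 1.951414 → w_1 = 0.313000 - (-1.949086)/(1.951414) = 1.311807
w_1 = 1.311807: f = -0.291544, f' = 1.256104 → w_2 = 1.311807 - (-0.291544)/(1.256104) = 1.543909

1.5439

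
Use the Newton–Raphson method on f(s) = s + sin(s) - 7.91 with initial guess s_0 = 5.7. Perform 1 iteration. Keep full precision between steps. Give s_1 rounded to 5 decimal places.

Newton update: s ← s − f(s)/f'(s).
f'(s) = 1 + cos(s)
s_0 = 5.700000: f = -2.760686, f' = 1.834713 → s_1 = 5.700000 - (-2.760686)/(1.834713) = 7.204696

7.20470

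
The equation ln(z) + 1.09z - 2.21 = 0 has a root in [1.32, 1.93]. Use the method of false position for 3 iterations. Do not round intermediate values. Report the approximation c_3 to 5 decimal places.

1.59768

f(1.320000) = -0.493568, f(1.930000) = 0.551220
step 1: c = 1.608170, f(c) = 0.018002 > 0 → new bracket [1.320000, 1.608170]
step 2: c = 1.598029, f(c) = 0.000623 > 0 → new bracket [1.320000, 1.598029]
step 3: c = 1.597679, f(c) = 0.000022 > 0 → new bracket [1.320000, 1.597679]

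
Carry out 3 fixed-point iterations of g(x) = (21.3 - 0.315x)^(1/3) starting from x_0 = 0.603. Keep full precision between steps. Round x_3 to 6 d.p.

x_1 = g(0.603000) = 2.763735
x_2 = g(2.763735) = 2.733707
x_3 = g(2.733707) = 2.734129

2.734129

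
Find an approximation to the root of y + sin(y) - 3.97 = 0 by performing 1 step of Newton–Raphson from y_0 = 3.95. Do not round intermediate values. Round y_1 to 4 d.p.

f'(y) = 1 + cos(y)
y_0 = 3.950000: f = -0.743188, f' = 0.309349 → y_1 = 3.950000 - (-0.743188)/(0.309349) = 6.352427

6.3524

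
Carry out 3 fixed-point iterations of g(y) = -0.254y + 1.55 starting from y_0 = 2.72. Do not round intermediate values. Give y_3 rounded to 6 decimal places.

y_1 = g(2.720000) = 0.859120
y_2 = g(0.859120) = 1.331784
y_3 = g(1.331784) = 1.211727

1.211727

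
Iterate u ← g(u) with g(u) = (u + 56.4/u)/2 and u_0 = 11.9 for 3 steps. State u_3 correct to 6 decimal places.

7.510096

u_1 = g(11.900000) = 8.319748
u_2 = g(8.319748) = 7.549400
u_3 = g(7.549400) = 7.510096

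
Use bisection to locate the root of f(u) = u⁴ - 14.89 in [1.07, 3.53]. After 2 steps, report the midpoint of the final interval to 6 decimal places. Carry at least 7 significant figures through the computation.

f(1.070000) = -13.579204, f(3.530000) = 140.384029 (opposite signs)
step 1: m = 2.300000, f(m) = 13.094100 > 0 → root in [1.070000, 2.300000]
step 2: m = 1.685000, f(m) = -6.828801 < 0 → root in [1.685000, 2.300000]
Midpoint of [1.685000, 2.300000] = 1.992500

1.992500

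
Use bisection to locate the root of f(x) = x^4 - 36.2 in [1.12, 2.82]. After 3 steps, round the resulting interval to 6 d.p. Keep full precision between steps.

[2.395000, 2.607500]

f(1.120000) = -34.626481, f(2.820000) = 27.040666 (opposite signs)
step 1: m = 1.970000, f(m) = -21.138615 < 0 → root in [1.970000, 2.820000]
step 2: m = 2.395000, f(m) = -3.298017 < 0 → root in [2.395000, 2.820000]
step 3: m = 2.607500, f(m) = 10.027166 > 0 → root in [2.395000, 2.607500]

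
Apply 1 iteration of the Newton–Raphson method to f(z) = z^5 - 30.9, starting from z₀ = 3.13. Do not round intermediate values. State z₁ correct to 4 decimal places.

2.5684

Newton update: z ← z − f(z)/f'(z).
f'(z) = 5z⁴
z_0 = 3.130000: f = 269.515051, f' = 479.896248 → z_1 = 3.130000 - (269.515051)/(479.896248) = 2.568389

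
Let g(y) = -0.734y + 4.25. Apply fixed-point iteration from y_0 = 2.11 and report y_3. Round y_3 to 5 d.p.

2.58582

y_1 = g(2.110000) = 2.701260
y_2 = g(2.701260) = 2.267275
y_3 = g(2.267275) = 2.585820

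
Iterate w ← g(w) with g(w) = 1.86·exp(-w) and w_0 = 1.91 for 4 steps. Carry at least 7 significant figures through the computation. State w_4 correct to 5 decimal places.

1.18231

w_1 = g(1.910000) = 0.275430
w_2 = g(0.275430) = 1.412197
w_3 = g(1.412197) = 0.453110
w_4 = g(0.453110) = 1.182306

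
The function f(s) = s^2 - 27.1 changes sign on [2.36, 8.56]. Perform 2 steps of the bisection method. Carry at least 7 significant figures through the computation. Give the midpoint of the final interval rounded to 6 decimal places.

4.685000

f(2.360000) = -21.530400, f(8.560000) = 46.173600 (opposite signs)
step 1: m = 5.460000, f(m) = 2.711600 > 0 → root in [2.360000, 5.460000]
step 2: m = 3.910000, f(m) = -11.811900 < 0 → root in [3.910000, 5.460000]
Midpoint of [3.910000, 5.460000] = 4.685000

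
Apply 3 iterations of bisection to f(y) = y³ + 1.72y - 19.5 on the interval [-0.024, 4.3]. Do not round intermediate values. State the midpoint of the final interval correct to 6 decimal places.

2.408250

f(-0.024000) = -19.541294, f(4.300000) = 67.403000 (opposite signs)
step 1: m = 2.138000, f(m) = -6.049748 < 0 → root in [2.138000, 4.300000]
step 2: m = 3.219000, f(m) = 19.391832 > 0 → root in [2.138000, 3.219000]
step 3: m = 2.678500, f(m) = 4.323549 > 0 → root in [2.138000, 2.678500]
Midpoint of [2.138000, 2.678500] = 2.408250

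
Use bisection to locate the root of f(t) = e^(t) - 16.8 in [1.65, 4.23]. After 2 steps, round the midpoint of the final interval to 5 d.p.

2.61750

f(1.650000) = -11.593020, f(4.230000) = 51.917232 (opposite signs)
step 1: m = 2.940000, f(m) = 2.115846 > 0 → root in [1.650000, 2.940000]
step 2: m = 2.295000, f(m) = -6.875564 < 0 → root in [2.295000, 2.940000]
Midpoint of [2.295000, 2.940000] = 2.617500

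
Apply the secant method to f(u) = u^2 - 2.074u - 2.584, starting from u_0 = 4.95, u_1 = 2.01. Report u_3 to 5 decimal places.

f(u_0) = 11.652200, f(u_1) = -2.712640
u_2 = 2.010000 - (-2.712640)·(2.010000 - 4.950000)/(-2.712640 - (11.652200)) = 2.565186; f(u_2) = -1.324016
u_3 = 2.565186 - (-1.324016)·(2.565186 - 2.010000)/(-1.324016 - (-2.712640)) = 3.094541; f(u_3) = 0.574108

3.09454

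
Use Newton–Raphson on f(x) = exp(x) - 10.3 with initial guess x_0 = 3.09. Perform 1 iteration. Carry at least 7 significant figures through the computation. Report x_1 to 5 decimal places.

2.55867

f'(x) = exp(x)
x_0 = 3.090000: f = 11.677078, f' = 21.977078 → x_1 = 3.090000 - (11.677078)/(21.977078) = 2.558670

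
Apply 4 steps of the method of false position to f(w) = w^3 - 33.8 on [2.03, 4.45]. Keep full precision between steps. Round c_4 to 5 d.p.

f(2.030000) = -25.434573, f(4.450000) = 54.321125
step 1: c = 2.801753, f(c) = -11.806753 < 0 → new bracket [2.801753, 4.450000]
step 2: c = 3.096038, f(c) = -4.123087 < 0 → new bracket [3.096038, 4.450000]
step 3: c = 3.191556, f(c) = -1.290709 < 0 → new bracket [3.191556, 4.450000]
step 4: c = 3.220764, f(c) = -0.389989 < 0 → new bracket [3.220764, 4.450000]

3.22076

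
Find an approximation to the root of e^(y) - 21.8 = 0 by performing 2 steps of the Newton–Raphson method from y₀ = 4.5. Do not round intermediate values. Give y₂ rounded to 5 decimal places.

3.25889

f'(y) = e^(y)
y_0 = 4.500000: f = 68.217131, f' = 90.017131 → y_1 = 4.500000 - (68.217131)/(90.017131) = 3.742176
y_1 = 3.742176: f = 20.389700, f' = 42.189700 → y_2 = 3.742176 - (20.389700)/(42.189700) = 3.258890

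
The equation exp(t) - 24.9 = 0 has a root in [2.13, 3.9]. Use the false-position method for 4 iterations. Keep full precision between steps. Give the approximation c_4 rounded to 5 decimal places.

f(2.130000) = -16.485133, f(3.900000) = 24.502449
step 1: c = 2.841891, f(c) = -7.751840 < 0 → new bracket [2.841891, 3.900000]
step 2: c = 3.096192, f(c) = -2.786424 < 0 → new bracket [3.096192, 3.900000]
step 3: c = 3.178267, f(c) = -0.894876 < 0 → new bracket [3.178267, 3.900000]
step 4: c = 3.203698, f(c) = -0.276590 < 0 → new bracket [3.203698, 3.900000]

3.20370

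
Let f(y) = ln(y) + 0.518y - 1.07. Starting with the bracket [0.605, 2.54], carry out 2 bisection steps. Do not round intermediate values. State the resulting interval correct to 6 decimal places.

f(0.605000) = -1.259137, f(2.540000) = 1.177884 (opposite signs)
step 1: m = 1.572500, f(m) = 0.197222 > 0 → root in [0.605000, 1.572500]
step 2: m = 1.088750, f(m) = -0.420997 < 0 → root in [1.088750, 1.572500]

[1.088750, 1.572500]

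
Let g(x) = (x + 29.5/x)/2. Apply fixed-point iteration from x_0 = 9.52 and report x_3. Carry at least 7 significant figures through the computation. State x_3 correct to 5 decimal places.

x_1 = g(9.520000) = 6.309370
x_2 = g(6.309370) = 5.492478
x_3 = g(5.492478) = 5.431730

5.43173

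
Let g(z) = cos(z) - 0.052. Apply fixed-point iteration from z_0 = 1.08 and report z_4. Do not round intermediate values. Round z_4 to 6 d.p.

z_1 = g(1.080000) = 0.419328
z_2 = g(0.419328) = 0.861363
z_3 = g(0.861363) = 0.599404
z_4 = g(0.599404) = 0.773672

0.773672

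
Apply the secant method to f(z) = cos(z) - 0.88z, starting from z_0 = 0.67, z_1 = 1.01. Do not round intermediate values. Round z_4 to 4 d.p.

f(z_0) = 0.194222, f(z_1) = -0.356939
z_2 = 1.010000 - (-0.356939)·(1.010000 - 0.670000)/(-0.356939 - (0.194222)) = 0.789811; f(z_2) = 0.008945
z_3 = 0.789811 - (0.008945)·(0.789811 - 1.010000)/(0.008945 - (-0.356939)) = 0.795195; f(z_3) = 0.000375
z_4 = 0.795195 - (0.000375)·(0.795195 - 0.789811)/(0.000375 - (0.008945)) = 0.795430; f(z_4) = -0.000000

0.7954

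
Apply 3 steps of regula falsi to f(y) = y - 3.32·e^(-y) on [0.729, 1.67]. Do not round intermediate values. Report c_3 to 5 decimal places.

1.10299

False-position update: c = (a·f(b) − b·f(a))/(f(b) − f(a)); replace the endpoint whose sign matches f(c).
f(0.729000) = -0.872539, f(1.670000) = 1.045020
step 1: c = 1.157179, f(c) = 0.113465 > 0 → new bracket [0.729000, 1.157179]
step 2: c = 1.107906, f(c) = 0.011477 > 0 → new bracket [0.729000, 1.107906]
step 3: c = 1.102987, f(c) = 0.001151 > 0 → new bracket [0.729000, 1.102987]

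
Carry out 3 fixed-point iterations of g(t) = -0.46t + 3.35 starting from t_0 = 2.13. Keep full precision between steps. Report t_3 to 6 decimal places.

t_1 = g(2.130000) = 2.370200
t_2 = g(2.370200) = 2.259708
t_3 = g(2.259708) = 2.310534

2.310534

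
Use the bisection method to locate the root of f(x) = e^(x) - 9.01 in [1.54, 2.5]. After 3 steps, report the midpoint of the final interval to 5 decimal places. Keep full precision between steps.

2.20000

f(1.540000) = -4.345410, f(2.500000) = 3.172494 (opposite signs)
step 1: m = 2.020000, f(m) = -1.471675 < 0 → root in [2.020000, 2.500000]
step 2: m = 2.260000, f(m) = 0.573089 > 0 → root in [2.020000, 2.260000]
step 3: m = 2.140000, f(m) = -0.510562 < 0 → root in [2.140000, 2.260000]
Midpoint of [2.140000, 2.260000] = 2.200000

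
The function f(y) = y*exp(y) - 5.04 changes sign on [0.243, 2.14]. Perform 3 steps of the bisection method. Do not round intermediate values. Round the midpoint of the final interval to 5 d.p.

f(0.243000) = -4.730158, f(2.140000) = 13.148797 (opposite signs)
step 1: m = 1.191500, f(m) = -1.117563 < 0 → root in [1.191500, 2.140000]
step 2: m = 1.665750, f(m) = 3.771216 > 0 → root in [1.191500, 1.665750]
step 3: m = 1.428625, f(m) = 0.921591 > 0 → root in [1.191500, 1.428625]
Midpoint of [1.191500, 1.428625] = 1.310062

1.31006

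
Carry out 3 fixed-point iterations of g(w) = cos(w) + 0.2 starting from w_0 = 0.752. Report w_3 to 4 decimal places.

w_1 = g(0.752000) = 0.930324
w_2 = g(0.930324) = 0.797574
w_3 = g(0.797574) = 0.898445

0.8984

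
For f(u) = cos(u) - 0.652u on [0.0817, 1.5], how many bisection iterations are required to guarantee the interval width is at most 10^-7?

24

Initial width b − a = 1.5 − 0.0817 = 1.418300.
After n steps the width is (b−a)/2^n; need (b−a)/2^n ≤ 10^-7.
So n ≥ log₂(1.418300/10^-7) = log₂(14183000.0000) ≈ 23.7577.
Hence n = 24.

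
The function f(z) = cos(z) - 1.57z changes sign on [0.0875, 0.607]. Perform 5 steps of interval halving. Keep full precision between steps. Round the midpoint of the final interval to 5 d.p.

f(0.087500) = 0.858799, f(0.607000) = -0.131627 (opposite signs)
step 1: m = 0.347250, f(m) = 0.395130 > 0 → root in [0.347250, 0.607000]
step 2: m = 0.477125, f(m) = 0.139233 > 0 → root in [0.477125, 0.607000]
step 3: m = 0.542063, f(m) = 0.005608 > 0 → root in [0.542063, 0.607000]
step 4: m = 0.574531, f(m) = -0.062567 < 0 → root in [0.542063, 0.574531]
step 5: m = 0.558297, f(m) = -0.028368 < 0 → root in [0.542063, 0.558297]
Midpoint of [0.542063, 0.558297] = 0.550180

0.55018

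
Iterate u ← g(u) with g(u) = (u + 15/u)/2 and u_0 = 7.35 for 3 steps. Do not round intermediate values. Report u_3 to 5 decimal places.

u_1 = g(7.350000) = 4.695408
u_2 = g(4.695408) = 3.945009
u_3 = g(3.945009) = 3.873641

3.87364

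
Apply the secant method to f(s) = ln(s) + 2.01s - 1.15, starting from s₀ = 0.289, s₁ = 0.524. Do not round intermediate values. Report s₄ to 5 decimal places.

0.72920

f(s_0) = -1.810439, f(s_1) = -0.743024
s_2 = 0.524000 - (-0.743024)·(0.524000 - 0.289000)/(-0.743024 - (-1.810439)) = 0.687583; f(s_2) = -0.142532
s_3 = 0.687583 - (-0.142532)·(0.687583 - 0.524000)/(-0.142532 - (-0.743024)) = 0.726410; f(s_3) = -0.009555
s_4 = 0.726410 - (-0.009555)·(0.726410 - 0.687583)/(-0.009555 - (-0.142532)) = 0.729200; f(s_4) = -0.000114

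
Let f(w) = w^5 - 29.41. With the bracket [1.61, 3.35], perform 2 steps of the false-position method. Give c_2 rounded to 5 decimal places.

f(1.610000) = -18.592438, f(3.350000) = 392.504096
step 1: c = 1.688694, f(c) = -15.677335 < 0 → new bracket [1.688694, 3.350000]
step 2: c = 1.752501, f(c) = -12.879292 < 0 → new bracket [1.752501, 3.350000]

1.75250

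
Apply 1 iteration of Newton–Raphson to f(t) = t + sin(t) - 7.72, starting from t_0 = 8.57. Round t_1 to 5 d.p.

3.90073

Newton update: t ← t − f(t)/f'(t).
f'(t) = 1 + cos(t)
t_0 = 8.570000: f = 1.604425, f' = 0.343614 → t_1 = 8.570000 - (1.604425)/(0.343614) = 3.900733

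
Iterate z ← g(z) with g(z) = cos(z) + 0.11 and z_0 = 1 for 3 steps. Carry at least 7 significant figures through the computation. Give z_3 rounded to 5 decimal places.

0.72698

z_1 = g(1.000000) = 0.650302
z_2 = g(0.650302) = 0.905901
z_3 = g(0.905901) = 0.726977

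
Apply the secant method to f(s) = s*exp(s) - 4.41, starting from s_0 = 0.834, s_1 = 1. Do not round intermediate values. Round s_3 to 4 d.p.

f(s_0) = -2.489706, f(s_1) = -1.691718
s_2 = 1.000000 - (-1.691718)·(1.000000 - 0.834000)/(-1.691718 - (-2.489706)) = 1.351917; f(s_2) = 0.814921
s_3 = 1.351917 - (0.814921)·(1.351917 - 1.000000)/(0.814921 - (-1.691718)) = 1.237507; f(s_3) = -0.144304

1.2375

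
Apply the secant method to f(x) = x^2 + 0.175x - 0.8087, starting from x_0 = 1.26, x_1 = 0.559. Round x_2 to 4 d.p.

0.7588

f(x_0) = 0.999400, f(x_1) = -0.398394
x_2 = 0.559000 - (-0.398394)·(0.559000 - 1.260000)/(-0.398394 - (0.999400)) = 0.758796; f(x_2) = -0.100139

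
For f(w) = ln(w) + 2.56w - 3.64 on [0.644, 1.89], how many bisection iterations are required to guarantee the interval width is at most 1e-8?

27

Initial width b − a = 1.89 − 0.644 = 1.246000.
After n steps the width is (b−a)/2^n; need (b−a)/2^n ≤ 1e-8.
So n ≥ log₂(1.246000/1e-8) = log₂(124600000.0000) ≈ 26.8927.
Hence n = 27.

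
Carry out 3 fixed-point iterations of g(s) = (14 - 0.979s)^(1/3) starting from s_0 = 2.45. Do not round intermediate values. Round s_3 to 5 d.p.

2.27485

s_1 = g(2.450000) = 2.263797
s_2 = g(2.263797) = 2.275592
s_3 = g(2.275592) = 2.274849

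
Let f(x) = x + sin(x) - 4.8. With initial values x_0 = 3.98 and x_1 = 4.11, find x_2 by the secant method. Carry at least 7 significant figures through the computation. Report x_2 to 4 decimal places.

f(x_0) = -1.563579, f(x_1) = -1.513984
x_2 = 4.110000 - (-1.513984)·(4.110000 - 3.980000)/(-1.513984 - (-1.563579)) = 8.078520; f(x_2) = 4.253417

8.0785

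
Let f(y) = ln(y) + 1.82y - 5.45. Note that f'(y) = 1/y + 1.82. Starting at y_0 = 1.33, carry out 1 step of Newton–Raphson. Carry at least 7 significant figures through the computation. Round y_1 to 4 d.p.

2.3970

Newton update: y ← y − f(y)/f'(y).
y_0 = 1.330000: f = -2.744221, f' = 2.571880 → y_1 = 1.330000 - (-2.744221)/(2.571880) = 2.397010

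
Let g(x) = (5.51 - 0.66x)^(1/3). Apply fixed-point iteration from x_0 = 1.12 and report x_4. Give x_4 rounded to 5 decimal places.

1.64188

x_1 = g(1.120000) = 1.683438
x_2 = g(1.683438) = 1.638510
x_3 = g(1.638510) = 1.642183
x_4 = g(1.642183) = 1.641884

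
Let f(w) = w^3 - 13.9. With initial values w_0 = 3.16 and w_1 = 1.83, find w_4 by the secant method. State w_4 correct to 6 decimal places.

f(w_0) = 17.654496, f(w_1) = -7.771513
w_2 = 1.830000 - (-7.771513)·(1.830000 - 3.160000)/(-7.771513 - (17.654496)) = 2.236517; f(w_2) = -2.712919
w_3 = 2.236517 - (-2.712919)·(2.236517 - 1.830000)/(-2.712919 - (-7.771513)) = 2.454532; f(w_3) = 0.887888
w_4 = 2.454532 - (0.887888)·(2.454532 - 2.236517)/(0.887888 - (-2.712919)) = 2.400774; f(w_4) = -0.062622

2.400774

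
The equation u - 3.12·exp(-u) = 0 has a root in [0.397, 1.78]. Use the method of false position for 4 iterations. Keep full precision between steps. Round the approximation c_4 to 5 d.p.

f(0.397000) = -1.700682, f(1.780000) = 1.253849
step 1: c = 1.193080, f(c) = 0.246829 > 0 → new bracket [0.397000, 1.193080]
step 2: c = 1.092184, f(c) = 0.045478 > 0 → new bracket [0.397000, 1.092184]
step 3: c = 1.074079, f(c) = 0.008248 > 0 → new bracket [0.397000, 1.074079]
step 4: c = 1.070811, f(c) = 0.001491 > 0 → new bracket [0.397000, 1.070811]

1.07081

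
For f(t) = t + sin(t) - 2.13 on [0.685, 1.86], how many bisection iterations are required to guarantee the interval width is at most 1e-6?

Initial width b − a = 1.86 − 0.685 = 1.175000.
After n steps the width is (b−a)/2^n; need (b−a)/2^n ≤ 1e-6.
So n ≥ log₂(1.175000/1e-6) = log₂(1175000.0000) ≈ 20.1642.
Hence n = 21.

21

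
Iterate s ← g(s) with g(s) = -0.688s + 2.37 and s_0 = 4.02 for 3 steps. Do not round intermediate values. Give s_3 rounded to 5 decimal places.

s_1 = g(4.020000) = -0.395760
s_2 = g(-0.395760) = 2.642283
s_3 = g(2.642283) = 0.552109

0.55211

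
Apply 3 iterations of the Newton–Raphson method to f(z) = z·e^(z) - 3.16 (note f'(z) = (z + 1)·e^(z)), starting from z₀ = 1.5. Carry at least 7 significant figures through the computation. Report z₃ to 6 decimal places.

Newton update: z ← z − f(z)/f'(z).
z_0 = 1.500000: f = 3.562534, f' = 11.204223 → z_1 = 1.500000 - (3.562534)/(11.204223) = 1.182037
z_1 = 1.182037: f = 0.694631, f' = 7.115640 → z_2 = 1.182037 - (0.694631)/(7.115640) = 1.084416
z_2 = 1.084416: f = 0.047391, f' = 6.165104 → z_3 = 1.084416 - (0.047391)/(6.165104) = 1.076729

1.076729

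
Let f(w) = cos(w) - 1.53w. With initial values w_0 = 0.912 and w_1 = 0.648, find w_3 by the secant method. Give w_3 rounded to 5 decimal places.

0.55547

f(w_0) = -0.783194, f(w_1) = -0.194147
w_2 = 0.648000 - (-0.194147)·(0.648000 - 0.912000)/(-0.194147 - (-0.783194)) = 0.560987; f(w_2) = -0.011579
w_3 = 0.560987 - (-0.011579)·(0.560987 - 0.648000)/(-0.011579 - (-0.194147)) = 0.555468; f(w_3) = -0.000212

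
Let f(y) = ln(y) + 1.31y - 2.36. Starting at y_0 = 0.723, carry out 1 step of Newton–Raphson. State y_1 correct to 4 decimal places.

1.3681

Newton update: y ← y − f(y)/f'(y).
f'(y) = 1/y + 1.31
y_0 = 0.723000: f = -1.737216, f' = 2.693126 → y_1 = 0.723000 - (-1.737216)/(2.693126) = 1.368056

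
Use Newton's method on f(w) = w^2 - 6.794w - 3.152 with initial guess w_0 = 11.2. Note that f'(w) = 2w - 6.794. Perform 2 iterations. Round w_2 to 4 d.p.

7.3353

Newton update: w ← w − f(w)/f'(w).
w_0 = 11.200000: f = 46.195200, f' = 15.606000 → w_1 = 11.200000 - (46.195200)/(15.606000) = 8.239908
w_1 = 8.239908: f = 8.762146, f' = 9.685815 → w_2 = 8.239908 - (8.762146)/(9.685815) = 7.335271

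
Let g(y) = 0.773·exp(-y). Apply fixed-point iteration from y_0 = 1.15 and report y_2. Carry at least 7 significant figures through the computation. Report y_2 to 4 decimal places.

0.6052

y_1 = g(1.150000) = 0.244760
y_2 = g(0.244760) = 0.605176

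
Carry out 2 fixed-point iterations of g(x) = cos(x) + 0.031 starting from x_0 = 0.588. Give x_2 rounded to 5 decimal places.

x_1 = g(0.588000) = 0.863052
x_2 = g(0.863052) = 0.681122

0.68112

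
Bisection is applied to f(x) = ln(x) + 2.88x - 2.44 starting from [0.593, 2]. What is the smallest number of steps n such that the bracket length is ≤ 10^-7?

Initial width b − a = 2 − 0.593 = 1.407000.
After n steps the width is (b−a)/2^n; need (b−a)/2^n ≤ 10^-7.
So n ≥ log₂(1.407000/10^-7) = log₂(14070000.0000) ≈ 23.7461.
Hence n = 24.

24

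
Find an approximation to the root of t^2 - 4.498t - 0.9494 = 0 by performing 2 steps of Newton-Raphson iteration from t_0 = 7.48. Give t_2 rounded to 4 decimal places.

4.7855

f'(t) = 2t - 4.498
t_0 = 7.480000: f = 21.355960, f' = 10.462000 → t_1 = 7.480000 - (21.355960)/(10.462000) = 5.438712
t_1 = 5.438712: f = 4.166859, f' = 6.379423 → t_2 = 5.438712 - (4.166859)/(6.379423) = 4.785540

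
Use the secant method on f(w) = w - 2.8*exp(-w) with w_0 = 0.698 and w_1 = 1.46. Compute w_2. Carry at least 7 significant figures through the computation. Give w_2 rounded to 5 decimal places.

f(w_0) = -0.695223, f(w_1) = 0.809738
w_2 = 1.460000 - (0.809738)·(1.460000 - 0.698000)/(0.809738 - (-0.695223)) = 1.050009; f(w_2) = 0.070192

1.05001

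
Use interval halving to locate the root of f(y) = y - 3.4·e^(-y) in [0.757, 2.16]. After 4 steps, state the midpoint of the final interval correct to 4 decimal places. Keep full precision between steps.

1.1516

f(0.757000) = -0.837843, f(2.160000) = 1.767895 (opposite signs)
step 1: m = 1.458500, f(m) = 0.667711 > 0 → root in [0.757000, 1.458500]
step 2: m = 1.107750, f(m) = -0.015274 < 0 → root in [1.107750, 1.458500]
step 3: m = 1.283125, f(m) = 0.340748 > 0 → root in [1.107750, 1.283125]
step 4: m = 1.195438, f(m) = 0.166694 > 0 → root in [1.107750, 1.195438]
Midpoint of [1.107750, 1.195438] = 1.151594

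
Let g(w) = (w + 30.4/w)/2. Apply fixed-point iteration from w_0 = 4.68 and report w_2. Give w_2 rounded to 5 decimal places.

5.51411

w_1 = g(4.680000) = 5.587863
w_2 = g(5.587863) = 5.514113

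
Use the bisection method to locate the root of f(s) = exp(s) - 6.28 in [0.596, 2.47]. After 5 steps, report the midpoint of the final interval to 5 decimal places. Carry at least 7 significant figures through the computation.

f(0.596000) = -4.465155, f(2.470000) = 5.542447 (opposite signs)
step 1: m = 1.533000, f(m) = -1.647948 < 0 → root in [1.533000, 2.470000]
step 2: m = 2.001500, f(m) = 1.120148 > 0 → root in [1.533000, 2.001500]
step 3: m = 1.767250, f(m) = -0.425269 < 0 → root in [1.767250, 2.001500]
step 4: m = 1.884375, f(m) = 0.302239 > 0 → root in [1.767250, 1.884375]
step 5: m = 1.825813, f(m) = -0.072163 < 0 → root in [1.825813, 1.884375]
Midpoint of [1.825813, 1.884375] = 1.855094

1.85509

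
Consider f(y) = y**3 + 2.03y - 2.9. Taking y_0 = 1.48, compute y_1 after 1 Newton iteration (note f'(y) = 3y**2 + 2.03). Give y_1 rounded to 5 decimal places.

1.09096

Newton update: y ← y − f(y)/f'(y).
y_0 = 1.480000: f = 3.346192, f' = 8.601200 → y_1 = 1.480000 - (3.346192)/(8.601200) = 1.090962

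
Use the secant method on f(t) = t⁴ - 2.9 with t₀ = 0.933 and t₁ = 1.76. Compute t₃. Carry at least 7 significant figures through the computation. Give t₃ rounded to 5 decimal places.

Secant update: t_(k+1) = t_k − f(t_k)·(t_k − t_(k-1))/(f(t_k) − f(t_(k-1))).
f(t_0) = -2.142249, f(t_1) = 6.695126
t_2 = 1.760000 - (6.695126)·(1.760000 - 0.933000)/(6.695126 - (-2.142249)) = 1.133471; f(t_2) = -1.249399
t_3 = 1.133471 - (-1.249399)·(1.133471 - 1.760000)/(-1.249399 - (6.695126)) = 1.232003; f(t_3) = -0.596191

1.23200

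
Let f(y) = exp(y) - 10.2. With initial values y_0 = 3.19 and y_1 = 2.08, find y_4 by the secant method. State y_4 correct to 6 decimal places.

2.321829

f(y_0) = 14.088427, f(y_1) = -2.195531
y_2 = 2.080000 - (-2.195531)·(2.080000 - 3.190000)/(-2.195531 - (14.088427)) = 2.229659; f(y_2) = -0.903305
y_3 = 2.229659 - (-0.903305)·(2.229659 - 2.080000)/(-0.903305 - (-2.195531)) = 2.334275; f(y_3) = 0.121975
y_4 = 2.334275 - (0.121975)·(2.334275 - 2.229659)/(0.121975 - (-0.903305)) = 2.321829; f(y_4) = -0.005695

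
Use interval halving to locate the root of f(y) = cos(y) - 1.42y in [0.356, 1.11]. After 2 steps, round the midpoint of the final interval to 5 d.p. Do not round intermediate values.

0.63875

f(0.356000) = 0.431778, f(1.110000) = -1.131538 (opposite signs)
step 1: m = 0.733000, f(m) = -0.297690 < 0 → root in [0.356000, 0.733000]
step 2: m = 0.544500, f(m) = 0.082196 > 0 → root in [0.544500, 0.733000]
Midpoint of [0.544500, 0.733000] = 0.638750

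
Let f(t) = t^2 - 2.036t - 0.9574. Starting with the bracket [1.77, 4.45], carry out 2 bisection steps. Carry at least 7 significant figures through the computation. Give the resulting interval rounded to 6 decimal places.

f(1.770000) = -1.428220, f(4.450000) = 9.784900 (opposite signs)
step 1: m = 3.110000, f(m) = 2.382740 > 0 → root in [1.770000, 3.110000]
step 2: m = 2.440000, f(m) = 0.028360 > 0 → root in [1.770000, 2.440000]

[1.770000, 2.440000]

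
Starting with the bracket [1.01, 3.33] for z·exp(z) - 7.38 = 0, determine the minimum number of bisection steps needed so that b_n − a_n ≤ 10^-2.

8

Initial width b − a = 3.33 − 1.01 = 2.320000.
After n steps the width is (b−a)/2^n; need (b−a)/2^n ≤ 10^-2.
So n ≥ log₂(2.320000/10^-2) = log₂(232.0000) ≈ 7.8580.
Hence n = 8.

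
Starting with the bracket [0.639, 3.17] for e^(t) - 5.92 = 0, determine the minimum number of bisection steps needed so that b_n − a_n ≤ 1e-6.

Initial width b − a = 3.17 − 0.639 = 2.531000.
After n steps the width is (b−a)/2^n; need (b−a)/2^n ≤ 1e-6.
So n ≥ log₂(2.531000/1e-6) = log₂(2531000.0000) ≈ 21.2713.
Hence n = 22.

22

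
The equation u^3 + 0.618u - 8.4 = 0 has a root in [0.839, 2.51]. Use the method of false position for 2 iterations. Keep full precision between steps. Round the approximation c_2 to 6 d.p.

1.842431

f(0.839000) = -7.290908, f(2.510000) = 8.964431
step 1: c = 1.588483, f(c) = -3.410129 < 0 → new bracket [1.588483, 2.510000]
step 2: c = 1.842431, f(c) = -1.007149 < 0 → new bracket [1.842431, 2.510000]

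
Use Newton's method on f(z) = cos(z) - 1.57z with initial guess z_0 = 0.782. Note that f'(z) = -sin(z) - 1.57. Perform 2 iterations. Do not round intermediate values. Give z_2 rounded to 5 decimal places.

0.54477

Newton update: z ← z − f(z)/f'(z).
z_0 = 0.782000: f = -0.518234, f' = -2.274700 → z_1 = 0.782000 - (-0.518234)/(-2.274700) = 0.554175
z_1 = 0.554175: f = -0.019719, f' = -2.096242 → z_2 = 0.554175 - (-0.019719)/(-2.096242) = 0.544768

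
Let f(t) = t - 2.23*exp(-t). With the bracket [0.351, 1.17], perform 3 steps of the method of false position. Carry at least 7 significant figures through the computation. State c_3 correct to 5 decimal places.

0.90416

False-position update: c = (a·f(b) − b·f(a))/(f(b) − f(a)); replace the endpoint whose sign matches f(c).
f(0.351000) = -1.218884, f(1.170000) = 0.477882
step 1: c = 0.939335, f(c) = 0.067655 > 0 → new bracket [0.351000, 0.939335]
step 2: c = 0.908396, f(c) = 0.009326 > 0 → new bracket [0.351000, 0.908396]
step 3: c = 0.904164, f(c) = 0.001280 > 0 → new bracket [0.351000, 0.904164]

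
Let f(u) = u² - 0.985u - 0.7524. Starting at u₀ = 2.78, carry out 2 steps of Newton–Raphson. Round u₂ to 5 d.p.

1.53858

f'(u) = 2u - 0.985
u_0 = 2.780000: f = 4.237700, f' = 4.575000 → u_1 = 2.780000 - (4.237700)/(4.575000) = 1.853727
u_1 = 1.853727: f = 0.857982, f' = 2.722454 → u_2 = 1.853727 - (0.857982)/(2.722454) = 1.538576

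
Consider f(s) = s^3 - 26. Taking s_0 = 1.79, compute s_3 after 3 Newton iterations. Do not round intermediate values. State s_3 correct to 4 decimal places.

Newton update: s ← s − f(s)/f'(s).
f'(s) = 3s^2
s_0 = 1.790000: f = -20.264661, f' = 9.612300 → s_1 = 1.790000 - (-20.264661)/(9.612300) = 3.898201
s_1 = 3.898201: f = 33.236952, f' = 45.587914 → s_2 = 3.898201 - (33.236952)/(45.587914) = 3.169127
s_2 = 3.169127: f = 5.828711, f' = 30.130104 → s_3 = 3.169127 - (5.828711)/(30.130104) = 2.975676

2.9757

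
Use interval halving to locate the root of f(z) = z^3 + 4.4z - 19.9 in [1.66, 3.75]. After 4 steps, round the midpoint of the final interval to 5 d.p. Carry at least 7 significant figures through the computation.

2.11719

f(1.660000) = -8.021704, f(3.750000) = 49.334375 (opposite signs)
step 1: m = 2.705000, f(m) = 11.794553 > 0 → root in [1.660000, 2.705000]
step 2: m = 2.182500, f(m) = 0.098916 > 0 → root in [1.660000, 2.182500]
step 3: m = 1.921250, f(m) = -4.354779 < 0 → root in [1.921250, 2.182500]
step 4: m = 2.051875, f(m) = -2.232964 < 0 → root in [2.051875, 2.182500]
Midpoint of [2.051875, 2.182500] = 2.117188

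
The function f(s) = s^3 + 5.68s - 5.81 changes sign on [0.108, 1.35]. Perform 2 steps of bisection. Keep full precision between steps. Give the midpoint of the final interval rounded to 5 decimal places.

f(0.108000) = -5.195300, f(1.350000) = 4.318375 (opposite signs)
step 1: m = 0.729000, f(m) = -1.281860 < 0 → root in [0.729000, 1.350000]
step 2: m = 1.039500, f(m) = 1.217602 > 0 → root in [0.729000, 1.039500]
Midpoint of [0.729000, 1.039500] = 0.884250

0.88425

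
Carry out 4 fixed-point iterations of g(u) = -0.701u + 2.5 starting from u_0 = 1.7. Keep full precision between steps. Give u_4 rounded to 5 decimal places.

1.52533

u_1 = g(1.700000) = 1.308300
u_2 = g(1.308300) = 1.582882
u_3 = g(1.582882) = 1.390400
u_4 = g(1.390400) = 1.525330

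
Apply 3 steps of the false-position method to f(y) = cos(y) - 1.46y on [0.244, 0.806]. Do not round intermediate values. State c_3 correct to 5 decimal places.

f(0.244000) = 0.614139, f(0.806000) = -0.484370
step 1: c = 0.558195, f(c) = 0.033247 > 0 → new bracket [0.558195, 0.806000]
step 2: c = 0.574112, f(c) = 0.001471 > 0 → new bracket [0.574112, 0.806000]
step 3: c = 0.574814, f(c) = 0.000064 > 0 → new bracket [0.574814, 0.806000]

0.57481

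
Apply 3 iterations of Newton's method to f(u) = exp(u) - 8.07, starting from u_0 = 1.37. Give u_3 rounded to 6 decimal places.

2.089365

f'(u) = exp(u)
u_0 = 1.370000: f = -4.134649, f' = 3.935351 → u_1 = 1.370000 - (-4.134649)/(3.935351) = 2.420643
u_1 = 2.420643: f = 3.183095, f' = 11.253095 → u_2 = 2.420643 - (3.183095)/(11.253095) = 2.137779
u_2 = 2.137779: f = 0.410583, f' = 8.480583 → u_3 = 2.137779 - (0.410583)/(8.480583) = 2.089365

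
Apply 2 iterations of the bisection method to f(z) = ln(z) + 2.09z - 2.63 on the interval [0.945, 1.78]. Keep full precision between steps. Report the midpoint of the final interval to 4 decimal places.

1.2581

f(0.945000) = -0.711520, f(1.780000) = 1.666813 (opposite signs)
step 1: m = 1.362500, f(m) = 0.526946 > 0 → root in [0.945000, 1.362500]
step 2: m = 1.153750, f(m) = -0.075645 < 0 → root in [1.153750, 1.362500]
Midpoint of [1.153750, 1.362500] = 1.258125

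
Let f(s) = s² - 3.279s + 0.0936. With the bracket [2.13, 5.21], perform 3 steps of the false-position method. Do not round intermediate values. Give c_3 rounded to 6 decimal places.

f(2.130000) = -2.353770, f(5.210000) = 10.154110
step 1: c = 2.709604, f(c) = -1.449239 < 0 → new bracket [2.709604, 5.210000]
step 2: c = 3.021899, f(c) = -0.683334 < 0 → new bracket [3.021899, 5.210000]
step 3: c = 3.159865, f(c) = -0.282850 < 0 → new bracket [3.159865, 5.210000]

3.159865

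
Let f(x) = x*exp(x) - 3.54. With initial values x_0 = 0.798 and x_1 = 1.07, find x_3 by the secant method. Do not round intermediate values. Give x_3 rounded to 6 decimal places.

f(x_0) = -1.767567, f(x_1) = -0.420544
x_2 = 1.070000 - (-0.420544)·(1.070000 - 0.798000)/(-0.420544 - (-1.767567)) = 1.154919; f(x_2) = 0.125444
x_3 = 1.154919 - (0.125444)·(1.154919 - 1.070000)/(0.125444 - (-0.420544)) = 1.135408; f(x_3) = -0.006104

1.135408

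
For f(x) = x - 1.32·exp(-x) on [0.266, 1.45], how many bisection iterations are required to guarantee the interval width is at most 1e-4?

14

Initial width b − a = 1.45 − 0.266 = 1.184000.
After n steps the width is (b−a)/2^n; need (b−a)/2^n ≤ 1e-4.
So n ≥ log₂(1.184000/1e-4) = log₂(11840.0000) ≈ 13.5314.
Hence n = 14.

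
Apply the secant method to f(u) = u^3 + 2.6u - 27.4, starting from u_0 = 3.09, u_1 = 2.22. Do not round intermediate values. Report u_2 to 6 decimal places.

Secant update: u_(k+1) = u_k − f(u_k)·(u_k − u_(k-1))/(f(u_k) − f(u_(k-1))).
f(u_0) = 10.137629, f(u_1) = -10.686952
u_2 = 2.220000 - (-10.686952)·(2.220000 - 3.090000)/(-10.686952 - (10.137629)) = 2.666475; f(u_2) = -1.508298

2.666475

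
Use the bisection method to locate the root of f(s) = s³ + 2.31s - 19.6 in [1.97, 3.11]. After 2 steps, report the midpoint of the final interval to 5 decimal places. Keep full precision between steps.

f(1.970000) = -7.403927, f(3.110000) = 17.664331 (opposite signs)
step 1: m = 2.540000, f(m) = 2.654464 > 0 → root in [1.970000, 2.540000]
step 2: m = 2.255000, f(m) = -2.924219 < 0 → root in [2.255000, 2.540000]
Midpoint of [2.255000, 2.540000] = 2.397500

2.39750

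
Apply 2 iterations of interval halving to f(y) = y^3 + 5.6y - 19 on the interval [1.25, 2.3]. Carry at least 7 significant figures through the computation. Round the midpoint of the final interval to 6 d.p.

f(1.250000) = -10.046875, f(2.300000) = 6.047000 (opposite signs)
step 1: m = 1.775000, f(m) = -3.467641 < 0 → root in [1.775000, 2.300000]
step 2: m = 2.037500, f(m) = 0.868490 > 0 → root in [1.775000, 2.037500]
Midpoint of [1.775000, 2.037500] = 1.906250

1.906250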